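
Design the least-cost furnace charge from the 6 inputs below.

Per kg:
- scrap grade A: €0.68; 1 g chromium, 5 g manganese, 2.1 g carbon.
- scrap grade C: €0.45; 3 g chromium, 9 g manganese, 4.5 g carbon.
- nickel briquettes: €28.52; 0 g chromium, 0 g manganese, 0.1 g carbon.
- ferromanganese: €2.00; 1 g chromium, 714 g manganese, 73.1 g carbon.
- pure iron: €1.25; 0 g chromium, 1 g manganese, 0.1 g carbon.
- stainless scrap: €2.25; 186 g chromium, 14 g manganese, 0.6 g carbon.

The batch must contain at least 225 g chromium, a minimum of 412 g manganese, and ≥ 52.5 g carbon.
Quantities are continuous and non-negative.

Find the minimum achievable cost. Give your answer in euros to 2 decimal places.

Treat it as an LP. Let x1 = kg of scrap grade A, x2 = kg of scrap grade C, x3 = kg of nickel briquettes, x4 = kg of ferromanganese, x5 = kg of pure iron, x6 = kg of stainless scrap.
min 0.68x1 + 0.45x2 + 28.52x3 + 2x4 + 1.25x5 + 2.25x6 s.t.:
  1x1 + 3x2 + 1x4 + 186x6 ≥ 225   (chromium)
  5x1 + 9x2 + 714x4 + 1x5 + 14x6 ≥ 412   (manganese)
  2.1x1 + 4.5x2 + 0.1x3 + 73.1x4 + 0.1x5 + 0.6x6 ≥ 52.5   (carbon)
  x1, x2, x3, x4, x5, x6 ≥ 0.
The minimum-cost mix takes nothing from scrap grade A, scrap grade C, nickel briquettes, pure iron — only ferromanganese, stainless scrap. Binding constraints: chromium and carbon.
Solving gives x4 = 0.7083, x6 = 1.206.
Hence cost = 2·0.7083 + 2.25·1.206 = €4.1301.

€4.13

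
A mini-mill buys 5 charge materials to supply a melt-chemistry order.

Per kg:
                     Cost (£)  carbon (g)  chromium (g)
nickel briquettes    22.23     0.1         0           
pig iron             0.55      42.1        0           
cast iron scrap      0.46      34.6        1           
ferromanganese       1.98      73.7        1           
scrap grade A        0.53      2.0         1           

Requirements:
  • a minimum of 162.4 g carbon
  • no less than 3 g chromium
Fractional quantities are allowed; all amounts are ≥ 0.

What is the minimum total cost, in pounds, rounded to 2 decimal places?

Let x1 = kg of nickel briquettes, x2 = kg of pig iron, x3 = kg of cast iron scrap, x4 = kg of ferromanganese, x5 = kg of scrap grade A.
Minimize 22.23x1 + 0.55x2 + 0.46x3 + 1.98x4 + 0.53x5 subject to:
  0.1x1 + 42.1x2 + 34.6x3 + 73.7x4 + 2x5 ≥ 162.4   (carbon)
  1x3 + 1x4 + 1x5 ≥ 3   (chromium)
  x1, x2, x3, x4, x5 ≥ 0.
The optimal basis is {pig iron, cast iron scrap}; nickel briquettes, ferromanganese, scrap grade A drop out. The carbon and chromium requirements are met with equality.
That vertex is x2 = 1.392, x3 = 3.
Hence cost = 0.55·1.392 + 0.46·3 = £2.1456.

£2.15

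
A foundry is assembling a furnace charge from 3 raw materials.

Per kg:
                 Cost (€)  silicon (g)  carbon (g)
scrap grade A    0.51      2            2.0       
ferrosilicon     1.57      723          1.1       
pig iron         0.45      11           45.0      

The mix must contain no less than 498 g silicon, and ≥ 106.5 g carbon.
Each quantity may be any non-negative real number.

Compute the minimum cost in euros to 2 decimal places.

€2.08

Let x1 = kg of scrap grade A, x2 = kg of ferrosilicon, x3 = kg of pig iron.
Minimize 0.51x1 + 1.57x2 + 0.45x3 subject to:
  2x1 + 723x2 + 11x3 ≥ 498   (silicon)
  2x1 + 1.1x2 + 45x3 ≥ 106.5   (carbon)
  x1, x2, x3 ≥ 0.
The cheapest feasible vertex uses only ferrosilicon, pig iron; scrap grade A is not used. Binding constraints: silicon and carbon.
Solving gives x2 = 0.653, x3 = 2.351.
Hence cost = 1.57·0.653 + 0.45·2.351 = €2.0832.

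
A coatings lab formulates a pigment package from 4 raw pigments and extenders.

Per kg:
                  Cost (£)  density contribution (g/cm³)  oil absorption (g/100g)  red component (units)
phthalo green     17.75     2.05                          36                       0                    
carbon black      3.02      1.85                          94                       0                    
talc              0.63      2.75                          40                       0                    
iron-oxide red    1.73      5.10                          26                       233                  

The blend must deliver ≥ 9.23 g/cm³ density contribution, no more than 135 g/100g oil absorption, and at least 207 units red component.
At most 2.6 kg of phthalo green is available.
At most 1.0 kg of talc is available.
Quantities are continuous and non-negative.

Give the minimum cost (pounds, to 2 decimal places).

Set it up as a linear program. Let x1 = kg of phthalo green, x2 = kg of carbon black, x3 = kg of talc, x4 = kg of iron-oxide red.
Minimise 17.75x1 + 3.02x2 + 0.63x3 + 1.73x4 with:
  2.05x1 + 1.85x2 + 2.75x3 + 5.1x4 ≥ 9.23   (density contribution)
  36x1 + 94x2 + 40x3 + 26x4 ≤ 135   (oil absorption)
  233x4 ≥ 207   (red component)
  x1 ≤ 2.6
  x3 ≤ 1
  x1, x2, x3, x4 ≥ 0.
At the optimum only talc, iron-oxide red are positive (phthalo green, carbon black = 0). There the density contribution and the talc cap constraints are tight.
That vertex is x3 = 1, x4 = 1.271.
Total cost: 0.63·1 + 1.73·1.271 = 2.8288.

£2.83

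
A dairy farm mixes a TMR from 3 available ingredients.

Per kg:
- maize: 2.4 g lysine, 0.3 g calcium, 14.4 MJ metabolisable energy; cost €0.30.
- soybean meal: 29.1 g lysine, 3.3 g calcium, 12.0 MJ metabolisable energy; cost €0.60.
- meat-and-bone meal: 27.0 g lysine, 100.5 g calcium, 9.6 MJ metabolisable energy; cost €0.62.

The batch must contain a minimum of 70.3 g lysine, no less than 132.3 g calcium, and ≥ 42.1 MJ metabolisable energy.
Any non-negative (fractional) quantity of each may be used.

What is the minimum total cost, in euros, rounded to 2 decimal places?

€1.81

Let x1 = kg of maize, x2 = kg of soybean meal, x3 = kg of meat-and-bone meal.
Minimise 0.3x1 + 0.6x2 + 0.62x3 s.t.:
  2.4x1 + 29.1x2 + 27x3 ≥ 70.3   (lysine)
  0.3x1 + 3.3x2 + 100.5x3 ≥ 132.3   (calcium)
  14.4x1 + 12x2 + 9.6x3 ≥ 42.1   (metabolisable energy)
  x1, x2, x3 ≥ 0.
The optimal mix uses every input. The lysine, calcium, metabolisable energy requirements are met with equality.
Solving gives x1 = 1.124, x2 = 1.14, x3 = 1.276.
Hence cost = 0.3·1.124 + 0.6·1.14 + 0.62·1.276 = €1.8123.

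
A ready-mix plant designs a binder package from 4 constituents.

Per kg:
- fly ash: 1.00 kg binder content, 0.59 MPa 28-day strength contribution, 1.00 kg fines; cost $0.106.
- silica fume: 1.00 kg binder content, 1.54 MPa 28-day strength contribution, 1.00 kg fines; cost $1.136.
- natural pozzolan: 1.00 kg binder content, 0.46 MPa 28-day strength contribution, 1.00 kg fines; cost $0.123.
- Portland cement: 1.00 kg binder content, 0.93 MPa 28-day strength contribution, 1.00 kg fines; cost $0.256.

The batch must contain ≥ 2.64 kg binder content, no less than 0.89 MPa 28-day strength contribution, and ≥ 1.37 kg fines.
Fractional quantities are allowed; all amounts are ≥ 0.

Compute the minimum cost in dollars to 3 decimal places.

$0.280

Set it up as a linear program. Let x1 = kg of fly ash, x2 = kg of silica fume, x3 = kg of natural pozzolan, x4 = kg of Portland cement.
Minimise 0.106x1 + 1.136x2 + 0.123x3 + 0.256x4 subject to:
  1x1 + 1x2 + 1x3 + 1x4 ≥ 2.64   (binder content)
  0.59x1 + 1.54x2 + 0.46x3 + 0.93x4 ≥ 0.89   (28-day strength contribution)
  1x1 + 1x2 + 1x3 + 1x4 ≥ 1.37   (fines)
  x1, x2, x3, x4 ≥ 0.
At the optimum only fly ash is positive (silica fume, natural pozzolan, Portland cement = 0). There the binder content constraint is tight.
Solving gives x1 = 2.64.
Objective = 0.106·2.64 = 0.27984.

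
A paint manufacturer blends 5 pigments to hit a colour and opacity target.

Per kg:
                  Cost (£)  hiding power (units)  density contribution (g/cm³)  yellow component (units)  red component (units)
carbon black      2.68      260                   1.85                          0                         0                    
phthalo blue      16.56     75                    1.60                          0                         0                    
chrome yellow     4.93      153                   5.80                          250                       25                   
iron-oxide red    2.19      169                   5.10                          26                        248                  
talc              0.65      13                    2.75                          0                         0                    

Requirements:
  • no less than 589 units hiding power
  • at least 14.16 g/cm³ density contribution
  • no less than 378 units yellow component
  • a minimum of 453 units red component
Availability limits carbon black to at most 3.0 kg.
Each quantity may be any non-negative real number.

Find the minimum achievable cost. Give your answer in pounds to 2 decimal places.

Treat it as an LP. Let x1 = kg of carbon black, x2 = kg of phthalo blue, x3 = kg of chrome yellow, x4 = kg of iron-oxide red, x5 = kg of talc.
min 2.68x1 + 16.56x2 + 4.93x3 + 2.19x4 + 0.65x5 subject to:
  260x1 + 75x2 + 153x3 + 169x4 + 13x5 ≥ 589   (hiding power)
  1.85x1 + 1.6x2 + 5.8x3 + 5.1x4 + 2.75x5 ≥ 14.16   (density contribution)
  250x3 + 26x4 ≥ 378   (yellow component)
  25x3 + 248x4 ≥ 453   (red component)
  x1 ≤ 3
  x1, x2, x3, x4, x5 ≥ 0.
The minimum-cost mix takes nothing from phthalo blue, talc — only carbon black, chrome yellow, iron-oxide red. Binding constraints: hiding power, yellow component, red component.
Optimal quantities: carbon black = 0.3794 kg, chrome yellow = 1.336 kg, iron-oxide red = 1.692 kg.
Total cost: 2.68·0.3794 + 4.93·1.336 + 2.19·1.692 = 11.3088.

£11.31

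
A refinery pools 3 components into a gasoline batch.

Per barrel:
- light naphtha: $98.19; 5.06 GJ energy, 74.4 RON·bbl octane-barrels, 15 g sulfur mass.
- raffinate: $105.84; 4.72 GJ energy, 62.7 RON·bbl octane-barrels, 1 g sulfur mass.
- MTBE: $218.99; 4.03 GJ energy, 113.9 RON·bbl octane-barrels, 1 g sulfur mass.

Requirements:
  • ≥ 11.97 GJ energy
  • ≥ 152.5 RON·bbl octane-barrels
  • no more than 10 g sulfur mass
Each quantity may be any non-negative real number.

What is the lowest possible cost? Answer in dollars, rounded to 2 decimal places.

$260.23

Treat it as an LP. Let x1 = barrels of light naphtha, x2 = barrels of raffinate, x3 = barrels of MTBE.
min 98.19x1 + 105.84x2 + 218.99x3 s.t.:
  5.06x1 + 4.72x2 + 4.03x3 ≥ 11.97   (energy)
  74.4x1 + 62.7x2 + 113.9x3 ≥ 152.5   (octane-barrels)
  15x1 + 1x2 + 1x3 ≤ 10   (sulfur mass)
  x1, x2, x3 ≥ 0.
The cheapest feasible vertex uses only light naphtha, raffinate; MTBE is not used. There the energy and sulfur mass constraints are tight.
That vertex is x1 = 0.5359, x2 = 1.9615.
Cost = 98.19·0.5359 + 105.84·1.9615 = 260.2252.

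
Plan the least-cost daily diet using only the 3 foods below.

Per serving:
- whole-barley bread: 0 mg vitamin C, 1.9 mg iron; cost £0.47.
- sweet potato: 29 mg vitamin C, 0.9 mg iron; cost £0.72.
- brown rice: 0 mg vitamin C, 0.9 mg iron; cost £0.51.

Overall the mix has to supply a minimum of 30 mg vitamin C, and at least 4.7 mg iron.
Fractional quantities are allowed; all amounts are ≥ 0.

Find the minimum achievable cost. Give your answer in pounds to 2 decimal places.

Let x1 = servings of whole-barley bread, x2 = servings of sweet potato, x3 = servings of brown rice.
Minimise 0.47x1 + 0.72x2 + 0.51x3 s.t.:
  29x2 ≥ 30   (vitamin C)
  1.9x1 + 0.9x2 + 0.9x3 ≥ 4.7   (iron)
  x1, x2, x3 ≥ 0.
The optimal basis is {whole-barley bread, sweet potato}; brown rice drops out. Binding constraints: vitamin C and iron.
So whole-barley bread = 1.984 servings, sweet potato = 1.034 servings.
Hence cost = 0.47·1.984 + 0.72·1.034 = £1.6770.

£1.68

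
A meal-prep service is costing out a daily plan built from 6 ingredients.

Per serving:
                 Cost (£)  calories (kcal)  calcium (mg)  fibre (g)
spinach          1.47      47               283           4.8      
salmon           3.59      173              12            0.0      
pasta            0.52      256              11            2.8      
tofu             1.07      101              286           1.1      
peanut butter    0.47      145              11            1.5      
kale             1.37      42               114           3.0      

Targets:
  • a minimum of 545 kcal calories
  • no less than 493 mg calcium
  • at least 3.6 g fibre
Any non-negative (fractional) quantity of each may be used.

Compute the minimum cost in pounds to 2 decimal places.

£2.55

Let x1 = servings of spinach, x2 = servings of salmon, x3 = servings of pasta, x4 = servings of tofu, x5 = servings of peanut butter, x6 = servings of kale.
Minimize 1.47x1 + 3.59x2 + 0.52x3 + 1.07x4 + 0.47x5 + 1.37x6 with:
  47x1 + 173x2 + 256x3 + 101x4 + 145x5 + 42x6 ≥ 545   (calories)
  283x1 + 12x2 + 11x3 + 286x4 + 11x5 + 114x6 ≥ 493   (calcium)
  4.8x1 + 2.8x3 + 1.1x4 + 1.5x5 + 3x6 ≥ 3.6   (fibre)
  x1, x2, x3, x4, x5, x6 ≥ 0.
The cheapest feasible vertex uses only pasta, tofu; spinach, salmon, peanut butter, kale are not used. Binding constraints: calories and calcium.
Optimal quantities: pasta = 1.471 servings, tofu = 1.667 servings.
Objective = 0.52·1.471 + 1.07·1.667 = 2.5486.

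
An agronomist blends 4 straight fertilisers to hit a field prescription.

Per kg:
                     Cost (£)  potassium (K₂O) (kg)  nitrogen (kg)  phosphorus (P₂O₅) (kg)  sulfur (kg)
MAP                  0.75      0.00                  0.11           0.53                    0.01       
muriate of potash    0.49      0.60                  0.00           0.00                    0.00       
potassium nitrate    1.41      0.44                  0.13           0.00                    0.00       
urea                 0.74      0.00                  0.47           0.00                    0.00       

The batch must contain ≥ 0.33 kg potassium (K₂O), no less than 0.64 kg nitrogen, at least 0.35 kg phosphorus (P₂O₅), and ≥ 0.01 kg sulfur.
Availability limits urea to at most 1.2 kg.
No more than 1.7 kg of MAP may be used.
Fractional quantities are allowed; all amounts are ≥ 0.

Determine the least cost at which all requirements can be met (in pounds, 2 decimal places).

£1.85

Treat it as an LP. Let x1 = kg of MAP, x2 = kg of muriate of potash, x3 = kg of potassium nitrate, x4 = kg of urea.
Minimize 0.75x1 + 0.49x2 + 1.41x3 + 0.74x4 with:
  0.6x2 + 0.44x3 ≥ 0.33   (potassium (K₂O))
  0.11x1 + 0.13x3 + 0.47x4 ≥ 0.64   (nitrogen)
  0.53x1 ≥ 0.35   (phosphorus (P₂O₅))
  0.01x1 ≥ 0.01   (sulfur)
  x4 ≤ 1.2
  x1 ≤ 1.7
  x1, x2, x3, x4 ≥ 0.
The optimal basis is {MAP, muriate of potash, urea}; potassium nitrate drops out. Binding constraints: potassium (K₂O), nitrogen, sulfur.
Optimal quantities: MAP = 1 kg, muriate of potash = 0.55 kg, urea = 1.128 kg.
Cost = 0.75·1 + 0.49·0.55 + 0.74·1.128 = 1.8542.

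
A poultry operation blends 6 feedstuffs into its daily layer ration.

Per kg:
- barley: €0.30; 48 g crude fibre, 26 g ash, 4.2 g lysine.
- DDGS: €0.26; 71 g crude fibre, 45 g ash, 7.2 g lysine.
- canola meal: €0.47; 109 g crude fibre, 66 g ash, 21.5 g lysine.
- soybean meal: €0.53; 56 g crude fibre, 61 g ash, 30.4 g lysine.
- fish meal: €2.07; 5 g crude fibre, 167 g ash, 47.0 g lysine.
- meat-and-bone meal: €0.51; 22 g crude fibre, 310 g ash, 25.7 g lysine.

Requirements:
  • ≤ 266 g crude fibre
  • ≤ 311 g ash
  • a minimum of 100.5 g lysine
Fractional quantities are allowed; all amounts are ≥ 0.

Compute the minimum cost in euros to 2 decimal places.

€1.75

Let x1 = kg of barley, x2 = kg of DDGS, x3 = kg of canola meal, x4 = kg of soybean meal, x5 = kg of fish meal, x6 = kg of meat-and-bone meal.
Minimize 0.3x1 + 0.26x2 + 0.47x3 + 0.53x4 + 2.07x5 + 0.51x6 s.t.:
  48x1 + 71x2 + 109x3 + 56x4 + 5x5 + 22x6 ≤ 266   (crude fibre)
  26x1 + 45x2 + 66x3 + 61x4 + 167x5 + 310x6 ≤ 311   (ash)
  4.2x1 + 7.2x2 + 21.5x3 + 30.4x4 + 47x5 + 25.7x6 ≥ 100.5   (lysine)
  x1, x2, x3, x4, x5, x6 ≥ 0.
At the optimum only soybean meal is positive (barley, DDGS, canola meal, fish meal, meat-and-bone meal = 0). There the lysine constraint is tight.
Solving gives x4 = 3.306.
Total cost: 0.53·3.306 = 1.7522.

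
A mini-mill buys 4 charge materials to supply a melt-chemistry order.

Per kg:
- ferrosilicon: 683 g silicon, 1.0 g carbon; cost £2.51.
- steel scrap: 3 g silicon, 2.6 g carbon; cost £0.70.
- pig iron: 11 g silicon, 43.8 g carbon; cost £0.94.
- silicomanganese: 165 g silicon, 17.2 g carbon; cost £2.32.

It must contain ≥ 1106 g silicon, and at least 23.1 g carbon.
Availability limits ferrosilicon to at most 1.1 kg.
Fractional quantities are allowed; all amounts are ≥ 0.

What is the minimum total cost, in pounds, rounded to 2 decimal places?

£7.75

Let x1 = kg of ferrosilicon, x2 = kg of steel scrap, x3 = kg of pig iron, x4 = kg of silicomanganese.
min 2.51x1 + 0.7x2 + 0.94x3 + 2.32x4 with:
  683x1 + 3x2 + 11x3 + 165x4 ≥ 1106   (silicon)
  1x1 + 2.6x2 + 43.8x3 + 17.2x4 ≥ 23.1   (carbon)
  x1 ≤ 1.1
  x1, x2, x3, x4 ≥ 0.
The optimal basis is {ferrosilicon, silicomanganese}; steel scrap, pig iron drop out. There the silicon and the ferrosilicon cap constraints are tight.
Solving gives x1 = 1.1, x4 = 2.15.
Total cost: 2.51·1.1 + 2.32·2.15 = 7.7490.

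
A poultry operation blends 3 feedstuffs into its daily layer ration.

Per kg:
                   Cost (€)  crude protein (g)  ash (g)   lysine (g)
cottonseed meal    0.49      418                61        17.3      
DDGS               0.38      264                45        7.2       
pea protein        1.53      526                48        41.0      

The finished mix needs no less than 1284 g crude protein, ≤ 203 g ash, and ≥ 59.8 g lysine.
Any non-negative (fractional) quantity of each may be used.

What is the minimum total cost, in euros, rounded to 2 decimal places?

€1.72

Let x1 = kg of cottonseed meal, x2 = kg of DDGS, x3 = kg of pea protein.
Minimise 0.49x1 + 0.38x2 + 1.53x3 with:
  418x1 + 264x2 + 526x3 ≥ 1284   (crude protein)
  61x1 + 45x2 + 48x3 ≤ 203   (ash)
  17.3x1 + 7.2x2 + 41x3 ≥ 59.8   (lysine)
  x1, x2, x3 ≥ 0.
The optimal basis is {cottonseed meal, pea protein}; DDGS drops out. There the ash and lysine constraints are tight.
That vertex is x1 = 3.264, x3 = 0.08135.
Hence cost = 0.49·3.264 + 1.53·0.08135 = €1.7238.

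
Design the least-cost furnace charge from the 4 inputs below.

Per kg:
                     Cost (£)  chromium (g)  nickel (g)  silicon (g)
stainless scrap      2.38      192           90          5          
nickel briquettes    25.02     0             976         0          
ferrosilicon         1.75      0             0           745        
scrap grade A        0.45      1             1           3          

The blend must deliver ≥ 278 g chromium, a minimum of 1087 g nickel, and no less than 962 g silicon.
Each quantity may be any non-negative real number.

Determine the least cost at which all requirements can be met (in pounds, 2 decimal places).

Treat it as an LP. Let x1 = kg of stainless scrap, x2 = kg of nickel briquettes, x3 = kg of ferrosilicon, x4 = kg of scrap grade A.
Minimize 2.38x1 + 25.02x2 + 1.75x3 + 0.45x4 with:
  192x1 + 1x4 ≥ 278   (chromium)
  90x1 + 976x2 + 1x4 ≥ 1087   (nickel)
  5x1 + 745x3 + 3x4 ≥ 962   (silicon)
  x1, x2, x3, x4 ≥ 0.
The minimum-cost mix takes nothing from scrap grade A — only stainless scrap, nickel briquettes, ferrosilicon. There the chromium, nickel, silicon constraints are tight.
So stainless scrap = 1.448 kg, nickel briquettes = 0.9802 kg, ferrosilicon = 1.282 kg.
Cost = 2.38·1.448 + 25.02·0.9802 + 1.75·1.282 = 30.2143.

£30.21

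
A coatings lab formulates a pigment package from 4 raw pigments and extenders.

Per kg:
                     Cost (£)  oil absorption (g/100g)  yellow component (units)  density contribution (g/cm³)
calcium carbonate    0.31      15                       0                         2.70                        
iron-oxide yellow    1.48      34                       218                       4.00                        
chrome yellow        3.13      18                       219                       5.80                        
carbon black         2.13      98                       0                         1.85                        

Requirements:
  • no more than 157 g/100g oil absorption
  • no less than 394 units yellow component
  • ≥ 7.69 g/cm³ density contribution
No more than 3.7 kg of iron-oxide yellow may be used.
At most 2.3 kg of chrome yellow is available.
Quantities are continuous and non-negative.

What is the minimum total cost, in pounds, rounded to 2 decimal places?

£2.73

Let x1 = kg of calcium carbonate, x2 = kg of iron-oxide yellow, x3 = kg of chrome yellow, x4 = kg of carbon black.
Minimise 0.31x1 + 1.48x2 + 3.13x3 + 2.13x4 with:
  15x1 + 34x2 + 18x3 + 98x4 ≤ 157   (oil absorption)
  218x2 + 219x3 ≥ 394   (yellow component)
  2.7x1 + 4x2 + 5.8x3 + 1.85x4 ≥ 7.69   (density contribution)
  x2 ≤ 3.7
  x3 ≤ 2.3
  x1, x2, x3, x4 ≥ 0.
The optimal basis is {calcium carbonate, iron-oxide yellow}; chrome yellow, carbon black drop out. There the yellow component and density contribution constraints are tight.
Solving gives x1 = 0.1706, x2 = 1.807.
Objective = 0.31·0.1706 + 1.48·1.807 = 2.7272.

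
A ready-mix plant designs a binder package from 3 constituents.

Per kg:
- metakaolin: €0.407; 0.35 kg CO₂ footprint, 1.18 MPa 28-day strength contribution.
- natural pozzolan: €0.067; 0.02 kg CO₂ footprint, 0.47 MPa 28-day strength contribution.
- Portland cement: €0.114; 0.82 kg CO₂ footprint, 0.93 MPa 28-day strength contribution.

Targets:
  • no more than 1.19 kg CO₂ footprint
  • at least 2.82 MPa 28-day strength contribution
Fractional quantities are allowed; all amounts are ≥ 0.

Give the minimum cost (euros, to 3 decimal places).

This is a linear program. Let x1 = kg of metakaolin, x2 = kg of natural pozzolan, x3 = kg of Portland cement.
Minimize 0.407x1 + 0.067x2 + 0.114x3 s.t.:
  0.35x1 + 0.02x2 + 0.82x3 ≤ 1.19   (CO₂ footprint)
  1.18x1 + 0.47x2 + 0.93x3 ≥ 2.82   (28-day strength contribution)
  x1, x2, x3 ≥ 0.
The minimum-cost mix takes nothing from metakaolin — only natural pozzolan, Portland cement. The CO₂ footprint and 28-day strength contribution requirements are met with equality.
So natural pozzolan = 3.287 kg, Portland cement = 1.371 kg.
Hence cost = 0.067·3.287 + 0.114·1.371 = €0.37652.

€0.377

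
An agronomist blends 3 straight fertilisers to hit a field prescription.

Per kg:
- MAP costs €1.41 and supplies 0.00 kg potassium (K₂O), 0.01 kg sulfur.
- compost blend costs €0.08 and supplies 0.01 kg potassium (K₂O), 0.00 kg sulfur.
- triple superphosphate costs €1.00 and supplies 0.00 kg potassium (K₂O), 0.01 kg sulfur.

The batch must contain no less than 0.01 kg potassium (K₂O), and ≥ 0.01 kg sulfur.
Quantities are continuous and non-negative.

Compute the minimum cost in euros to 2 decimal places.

€1.08

This is a linear program. Let x1 = kg of MAP, x2 = kg of compost blend, x3 = kg of triple superphosphate.
min 1.41x1 + 0.08x2 + 1x3 subject to:
  0.01x2 ≥ 0.01   (potassium (K₂O))
  0.01x1 + 0.01x3 ≥ 0.01   (sulfur)
  x1, x2, x3 ≥ 0.
The minimum-cost mix takes nothing from MAP — only compost blend, triple superphosphate. Binding constraints: potassium (K₂O) and sulfur.
So compost blend = 1 kg, triple superphosphate = 1 kg.
Cost = 0.08·1 + 1·1 = 1.0800.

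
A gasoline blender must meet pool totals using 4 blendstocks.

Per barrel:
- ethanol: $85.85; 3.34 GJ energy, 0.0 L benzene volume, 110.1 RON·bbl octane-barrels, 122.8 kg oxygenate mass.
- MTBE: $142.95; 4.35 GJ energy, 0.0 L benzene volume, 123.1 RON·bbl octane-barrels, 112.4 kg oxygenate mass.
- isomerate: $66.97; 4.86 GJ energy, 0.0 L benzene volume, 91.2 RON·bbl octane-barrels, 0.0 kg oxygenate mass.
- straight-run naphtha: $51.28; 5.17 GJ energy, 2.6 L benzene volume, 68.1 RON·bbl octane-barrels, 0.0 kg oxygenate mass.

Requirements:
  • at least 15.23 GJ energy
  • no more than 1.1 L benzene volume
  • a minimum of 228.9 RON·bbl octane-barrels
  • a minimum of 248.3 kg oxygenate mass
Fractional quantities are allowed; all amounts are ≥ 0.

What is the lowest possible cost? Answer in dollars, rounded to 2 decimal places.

Let x1 = barrels of ethanol, x2 = barrels of MTBE, x3 = barrels of isomerate, x4 = barrels of straight-run naphtha.
min 85.85x1 + 142.95x2 + 66.97x3 + 51.28x4 s.t.:
  3.34x1 + 4.35x2 + 4.86x3 + 5.17x4 ≥ 15.23   (energy)
  2.6x4 ≤ 1.1   (benzene volume)
  110.1x1 + 123.1x2 + 91.2x3 + 68.1x4 ≥ 228.9   (octane-barrels)
  122.8x1 + 112.4x2 ≥ 248.3   (oxygenate mass)
  x1, x2, x3, x4 ≥ 0.
At the optimum only ethanol, isomerate, straight-run naphtha are positive (MTBE = 0). Binding constraints: energy, benzene volume, oxygenate mass.
So ethanol = 2.022 barrels, isomerate = 1.2941 barrels, straight-run naphtha = 0.42308 barrels.
Hence cost = 85.85·2.022 + 66.97·1.2941 + 51.28·0.42308 = $281.9501.

$281.95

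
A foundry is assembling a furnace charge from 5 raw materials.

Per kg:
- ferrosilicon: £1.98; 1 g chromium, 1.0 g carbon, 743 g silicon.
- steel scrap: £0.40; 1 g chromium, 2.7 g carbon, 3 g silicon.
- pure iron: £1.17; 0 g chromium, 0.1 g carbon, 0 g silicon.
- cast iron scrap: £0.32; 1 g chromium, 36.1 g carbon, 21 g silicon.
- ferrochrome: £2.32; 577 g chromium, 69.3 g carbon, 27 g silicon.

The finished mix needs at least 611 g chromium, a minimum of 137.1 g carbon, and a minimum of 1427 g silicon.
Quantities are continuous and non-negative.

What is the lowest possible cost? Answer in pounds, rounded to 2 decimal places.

Let x1 = kg of ferrosilicon, x2 = kg of steel scrap, x3 = kg of pure iron, x4 = kg of cast iron scrap, x5 = kg of ferrochrome.
Minimise 1.98x1 + 0.4x2 + 1.17x3 + 0.32x4 + 2.32x5 with:
  1x1 + 1x2 + 1x4 + 577x5 ≥ 611   (chromium)
  1x1 + 2.7x2 + 0.1x3 + 36.1x4 + 69.3x5 ≥ 137.1   (carbon)
  743x1 + 3x2 + 21x4 + 27x5 ≥ 1427   (silicon)
  x1, x2, x3, x4, x5 ≥ 0.
At the optimum only ferrosilicon, cast iron scrap, ferrochrome are positive (steel scrap, pure iron = 0). The chromium, carbon, silicon requirements are met with equality.
So ferrosilicon = 1.834 kg, cast iron scrap = 1.726 kg, ferrochrome = 1.053 kg.
Cost = 1.98·1.834 + 0.32·1.726 + 2.32·1.053 = 6.6266.

£6.63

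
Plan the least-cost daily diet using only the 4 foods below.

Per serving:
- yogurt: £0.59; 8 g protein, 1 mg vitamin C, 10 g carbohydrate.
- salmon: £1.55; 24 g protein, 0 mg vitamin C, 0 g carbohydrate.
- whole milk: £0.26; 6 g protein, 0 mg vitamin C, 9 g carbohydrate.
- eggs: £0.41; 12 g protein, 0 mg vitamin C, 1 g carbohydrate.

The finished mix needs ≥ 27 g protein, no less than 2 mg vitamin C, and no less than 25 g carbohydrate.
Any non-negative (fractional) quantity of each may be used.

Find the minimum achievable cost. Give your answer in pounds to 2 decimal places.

£1.58

Set it up as a linear program. Let x1 = servings of yogurt, x2 = servings of salmon, x3 = servings of whole milk, x4 = servings of eggs.
Minimize 0.59x1 + 1.55x2 + 0.26x3 + 0.41x4 subject to:
  8x1 + 24x2 + 6x3 + 12x4 ≥ 27   (protein)
  1x1 ≥ 2   (vitamin C)
  10x1 + 9x3 + 1x4 ≥ 25   (carbohydrate)
  x1, x2, x3, x4 ≥ 0.
The cheapest feasible vertex uses only yogurt, whole milk, eggs; salmon is not used. The protein, vitamin C, carbohydrate requirements are met with equality.
Optimal quantities: yogurt = 2 servings, whole milk = 0.4804 servings, eggs = 0.6765 servings.
Total cost: 0.59·2 + 0.26·0.4804 + 0.41·0.6765 = 1.5823.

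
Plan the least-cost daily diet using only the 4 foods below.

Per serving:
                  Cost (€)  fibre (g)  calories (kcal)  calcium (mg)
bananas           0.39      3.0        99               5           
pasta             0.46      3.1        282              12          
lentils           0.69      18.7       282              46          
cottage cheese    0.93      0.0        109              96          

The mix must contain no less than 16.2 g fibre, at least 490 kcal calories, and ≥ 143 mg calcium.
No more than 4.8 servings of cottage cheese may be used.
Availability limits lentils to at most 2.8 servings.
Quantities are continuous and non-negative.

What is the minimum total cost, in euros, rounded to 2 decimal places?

€1.73

Let x1 = servings of bananas, x2 = servings of pasta, x3 = servings of lentils, x4 = servings of cottage cheese.
Minimize 0.39x1 + 0.46x2 + 0.69x3 + 0.93x4 subject to:
  3x1 + 3.1x2 + 18.7x3 ≥ 16.2   (fibre)
  99x1 + 282x2 + 282x3 + 109x4 ≥ 490   (calories)
  5x1 + 12x2 + 46x3 + 96x4 ≥ 143   (calcium)
  x4 ≤ 4.8
  x3 ≤ 2.8
  x1, x2, x3, x4 ≥ 0.
The minimum-cost mix takes nothing from bananas, pasta — only lentils, cottage cheese. Binding constraints: calories and calcium.
Optimal quantities: lentils = 1.426 servings, cottage cheese = 0.8063 servings.
Cost = 0.69·1.426 + 0.93·0.8063 = 1.7338.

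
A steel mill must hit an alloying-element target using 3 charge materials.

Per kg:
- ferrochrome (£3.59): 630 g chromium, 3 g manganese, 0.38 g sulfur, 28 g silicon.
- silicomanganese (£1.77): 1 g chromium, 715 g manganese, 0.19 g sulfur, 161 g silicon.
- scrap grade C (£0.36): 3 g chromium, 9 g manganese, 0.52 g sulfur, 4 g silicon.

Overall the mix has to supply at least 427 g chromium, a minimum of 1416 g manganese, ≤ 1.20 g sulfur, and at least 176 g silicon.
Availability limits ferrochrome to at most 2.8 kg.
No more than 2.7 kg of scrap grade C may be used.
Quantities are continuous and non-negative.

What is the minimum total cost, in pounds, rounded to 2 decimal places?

£5.92

Let x1 = kg of ferrochrome, x2 = kg of silicomanganese, x3 = kg of scrap grade C.
Minimise 3.59x1 + 1.77x2 + 0.36x3 subject to:
  630x1 + 1x2 + 3x3 ≥ 427   (chromium)
  3x1 + 715x2 + 9x3 ≥ 1416   (manganese)
  0.38x1 + 0.19x2 + 0.52x3 ≤ 1.2   (sulfur)
  28x1 + 161x2 + 4x3 ≥ 176   (silicon)
  x1 ≤ 2.8
  x3 ≤ 2.7
  x1, x2, x3 ≥ 0.
At the optimum only ferrochrome, silicomanganese are positive (scrap grade C = 0). Binding constraints: chromium and manganese.
Optimal quantities: ferrochrome = 0.6746 kg, silicomanganese = 1.978 kg.
Objective = 3.59·0.6746 + 1.77·1.978 = 5.9229.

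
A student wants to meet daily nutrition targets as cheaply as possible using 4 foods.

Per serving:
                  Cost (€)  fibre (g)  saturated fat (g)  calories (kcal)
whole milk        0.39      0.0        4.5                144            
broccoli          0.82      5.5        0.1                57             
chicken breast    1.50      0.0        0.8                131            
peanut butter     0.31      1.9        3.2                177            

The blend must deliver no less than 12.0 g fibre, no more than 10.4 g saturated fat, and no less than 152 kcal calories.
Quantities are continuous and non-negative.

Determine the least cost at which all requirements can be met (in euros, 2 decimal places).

€1.79

Let x1 = servings of whole milk, x2 = servings of broccoli, x3 = servings of chicken breast, x4 = servings of peanut butter.
min 0.39x1 + 0.82x2 + 1.5x3 + 0.31x4 with:
  5.5x2 + 1.9x4 ≥ 12   (fibre)
  4.5x1 + 0.1x2 + 0.8x3 + 3.2x4 ≤ 10.4   (saturated fat)
  144x1 + 57x2 + 131x3 + 177x4 ≥ 152   (calories)
  x1, x2, x3, x4 ≥ 0.
The cheapest feasible vertex uses only broccoli, peanut butter; whole milk, chicken breast are not used. There the fibre and calories constraints are tight.
So broccoli = 2.121 servings, peanut butter = 0.1757 servings.
Objective = 0.82·2.121 + 0.31·0.1757 = 1.7937.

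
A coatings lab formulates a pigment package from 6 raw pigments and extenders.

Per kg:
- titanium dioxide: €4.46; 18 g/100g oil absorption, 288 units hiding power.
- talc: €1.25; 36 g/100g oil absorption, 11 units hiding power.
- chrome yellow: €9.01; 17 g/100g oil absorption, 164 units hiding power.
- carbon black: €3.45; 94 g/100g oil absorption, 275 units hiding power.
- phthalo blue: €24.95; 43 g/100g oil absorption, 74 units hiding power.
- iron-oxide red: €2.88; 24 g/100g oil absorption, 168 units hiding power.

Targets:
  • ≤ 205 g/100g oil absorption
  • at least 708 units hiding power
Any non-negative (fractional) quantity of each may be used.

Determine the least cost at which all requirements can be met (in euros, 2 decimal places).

€9.27

This is a linear program. Let x1 = kg of titanium dioxide, x2 = kg of talc, x3 = kg of chrome yellow, x4 = kg of carbon black, x5 = kg of phthalo blue, x6 = kg of iron-oxide red.
min 4.46x1 + 1.25x2 + 9.01x3 + 3.45x4 + 24.95x5 + 2.88x6 with:
  18x1 + 36x2 + 17x3 + 94x4 + 43x5 + 24x6 ≤ 205   (oil absorption)
  288x1 + 11x2 + 164x3 + 275x4 + 74x5 + 168x6 ≥ 708   (hiding power)
  x1, x2, x3, x4, x5, x6 ≥ 0.
The minimum-cost mix takes nothing from talc, chrome yellow, phthalo blue, iron-oxide red — only titanium dioxide, carbon black. The oil absorption and hiding power requirements are met with equality.
Optimal quantities: titanium dioxide = 0.46 kg, carbon black = 2.093 kg.
Objective = 4.46·0.46 + 3.45·2.093 = 9.2725.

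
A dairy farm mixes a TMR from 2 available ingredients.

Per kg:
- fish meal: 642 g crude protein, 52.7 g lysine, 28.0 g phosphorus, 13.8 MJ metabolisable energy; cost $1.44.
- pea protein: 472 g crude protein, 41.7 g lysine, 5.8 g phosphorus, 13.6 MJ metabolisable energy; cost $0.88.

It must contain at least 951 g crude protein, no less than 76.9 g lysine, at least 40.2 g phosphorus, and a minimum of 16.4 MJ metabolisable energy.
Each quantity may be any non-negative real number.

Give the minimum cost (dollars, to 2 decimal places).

Let x1 = kg of fish meal, x2 = kg of pea protein.
min 1.44x1 + 0.88x2 s.t.:
  642x1 + 472x2 ≥ 951   (crude protein)
  52.7x1 + 41.7x2 ≥ 76.9   (lysine)
  28x1 + 5.8x2 ≥ 40.2   (phosphorus)
  13.8x1 + 13.6x2 ≥ 16.4   (metabolisable energy)
  x1, x2 ≥ 0.
Both inputs are positive at the optimum. Binding constraints: crude protein and phosphorus.
That vertex is x1 = 1.418, x2 = 0.08634.
Hence cost = 1.44·1.418 + 0.88·0.08634 = $2.1179.

$2.12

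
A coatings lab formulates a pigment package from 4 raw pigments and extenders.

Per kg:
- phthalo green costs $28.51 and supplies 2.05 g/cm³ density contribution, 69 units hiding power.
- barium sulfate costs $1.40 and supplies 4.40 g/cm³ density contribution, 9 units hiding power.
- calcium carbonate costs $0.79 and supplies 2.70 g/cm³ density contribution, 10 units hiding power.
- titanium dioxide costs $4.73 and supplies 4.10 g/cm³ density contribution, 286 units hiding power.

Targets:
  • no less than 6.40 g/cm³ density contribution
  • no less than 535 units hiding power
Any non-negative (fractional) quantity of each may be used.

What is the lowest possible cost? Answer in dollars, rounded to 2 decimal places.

This is a linear program. Let x1 = kg of phthalo green, x2 = kg of barium sulfate, x3 = kg of calcium carbonate, x4 = kg of titanium dioxide.
Minimise 28.51x1 + 1.4x2 + 0.79x3 + 4.73x4 subject to:
  2.05x1 + 4.4x2 + 2.7x3 + 4.1x4 ≥ 6.4   (density contribution)
  69x1 + 9x2 + 10x3 + 286x4 ≥ 535   (hiding power)
  x1, x2, x3, x4 ≥ 0.
The minimum-cost mix takes nothing from phthalo green, barium sulfate, calcium carbonate — only titanium dioxide. There the hiding power constraint is tight.
Optimal quantities: titanium dioxide = 1.871 kg.
Objective = 4.73·1.871 = 8.8498.

$8.85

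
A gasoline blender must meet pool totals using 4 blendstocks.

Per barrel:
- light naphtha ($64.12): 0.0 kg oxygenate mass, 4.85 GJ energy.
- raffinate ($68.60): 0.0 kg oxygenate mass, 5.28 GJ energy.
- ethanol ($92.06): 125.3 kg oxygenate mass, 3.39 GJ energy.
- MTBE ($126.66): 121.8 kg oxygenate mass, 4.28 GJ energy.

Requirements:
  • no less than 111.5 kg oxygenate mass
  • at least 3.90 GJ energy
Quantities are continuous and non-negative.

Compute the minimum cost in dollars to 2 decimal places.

Set it up as a linear program. Let x1 = barrels of light naphtha, x2 = barrels of raffinate, x3 = barrels of ethanol, x4 = barrels of MTBE.
min 64.12x1 + 68.6x2 + 92.06x3 + 126.66x4 s.t.:
  125.3x3 + 121.8x4 ≥ 111.5   (oxygenate mass)
  4.85x1 + 5.28x2 + 3.39x3 + 4.28x4 ≥ 3.9   (energy)
  x1, x2, x3, x4 ≥ 0.
The optimal basis is {raffinate, ethanol}; light naphtha, MTBE drop out. The oxygenate mass and energy requirements are met with equality.
Solving gives x2 = 0.1673, x3 = 0.8899.
Cost = 68.6·0.1673 + 92.06·0.8899 = 93.4010.

$93.40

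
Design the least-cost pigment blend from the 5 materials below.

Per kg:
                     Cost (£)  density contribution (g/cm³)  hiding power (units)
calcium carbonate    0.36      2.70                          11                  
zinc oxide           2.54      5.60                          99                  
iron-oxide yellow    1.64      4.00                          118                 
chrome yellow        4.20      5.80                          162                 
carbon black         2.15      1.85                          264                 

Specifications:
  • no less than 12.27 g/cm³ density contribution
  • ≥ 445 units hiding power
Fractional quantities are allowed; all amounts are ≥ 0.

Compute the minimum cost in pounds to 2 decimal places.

Let x1 = kg of calcium carbonate, x2 = kg of zinc oxide, x3 = kg of iron-oxide yellow, x4 = kg of chrome yellow, x5 = kg of carbon black.
Minimise 0.36x1 + 2.54x2 + 1.64x3 + 4.2x4 + 2.15x5 s.t.:
  2.7x1 + 5.6x2 + 4x3 + 5.8x4 + 1.85x5 ≥ 12.27   (density contribution)
  11x1 + 99x2 + 118x3 + 162x4 + 264x5 ≥ 445   (hiding power)
  x1, x2, x3, x4, x5 ≥ 0.
The minimum-cost mix takes nothing from zinc oxide, iron-oxide yellow, chrome yellow — only calcium carbonate, carbon black. The density contribution and hiding power requirements are met with equality.
So calcium carbonate = 3.489 kg, carbon black = 1.54 kg.
Objective = 0.36·3.489 + 2.15·1.54 = 4.5670.

£4.57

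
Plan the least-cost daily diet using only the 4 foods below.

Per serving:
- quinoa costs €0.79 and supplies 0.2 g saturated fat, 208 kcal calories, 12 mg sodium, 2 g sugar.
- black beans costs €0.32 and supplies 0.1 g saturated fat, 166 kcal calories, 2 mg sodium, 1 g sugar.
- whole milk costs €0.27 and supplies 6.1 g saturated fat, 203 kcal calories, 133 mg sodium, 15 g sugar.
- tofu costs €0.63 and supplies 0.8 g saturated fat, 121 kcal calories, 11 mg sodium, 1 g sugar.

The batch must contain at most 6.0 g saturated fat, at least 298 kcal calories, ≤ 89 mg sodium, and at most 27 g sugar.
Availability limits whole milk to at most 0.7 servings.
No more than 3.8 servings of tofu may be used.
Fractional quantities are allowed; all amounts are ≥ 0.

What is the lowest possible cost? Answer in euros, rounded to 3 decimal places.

€0.495

This is a linear program. Let x1 = servings of quinoa, x2 = servings of black beans, x3 = servings of whole milk, x4 = servings of tofu.
Minimize 0.79x1 + 0.32x2 + 0.27x3 + 0.63x4 with:
  0.2x1 + 0.1x2 + 6.1x3 + 0.8x4 ≤ 6   (saturated fat)
  208x1 + 166x2 + 203x3 + 121x4 ≥ 298   (calories)
  12x1 + 2x2 + 133x3 + 11x4 ≤ 89   (sodium)
  2x1 + 1x2 + 15x3 + 1x4 ≤ 27   (sugar)
  x3 ≤ 0.7
  x4 ≤ 3.8
  x1, x2, x3, x4 ≥ 0.
At the optimum only black beans, whole milk are positive (quinoa, tofu = 0). There the calories and sodium constraints are tight.
Optimal quantities: black beans = 0.9952 servings, whole milk = 0.6542 servings.
Hence cost = 0.32·0.9952 + 0.27·0.6542 = €0.49510.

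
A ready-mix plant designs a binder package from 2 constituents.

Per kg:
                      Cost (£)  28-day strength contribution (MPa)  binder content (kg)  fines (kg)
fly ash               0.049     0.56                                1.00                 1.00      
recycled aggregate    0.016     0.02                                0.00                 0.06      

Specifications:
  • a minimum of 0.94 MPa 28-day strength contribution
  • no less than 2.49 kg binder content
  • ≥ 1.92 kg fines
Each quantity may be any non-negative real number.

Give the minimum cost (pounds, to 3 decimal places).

Let x1 = kg of fly ash, x2 = kg of recycled aggregate.
Minimise 0.049x1 + 0.016x2 subject to:
  0.56x1 + 0.02x2 ≥ 0.94   (28-day strength contribution)
  1x1 ≥ 2.49   (binder content)
  1x1 + 0.06x2 ≥ 1.92   (fines)
  x1, x2 ≥ 0.
The cheapest feasible vertex uses only fly ash; recycled aggregate is not used. There the binder content constraint is tight.
That vertex is x1 = 2.49.
Objective = 0.049·2.49 = 0.12201.

£0.122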